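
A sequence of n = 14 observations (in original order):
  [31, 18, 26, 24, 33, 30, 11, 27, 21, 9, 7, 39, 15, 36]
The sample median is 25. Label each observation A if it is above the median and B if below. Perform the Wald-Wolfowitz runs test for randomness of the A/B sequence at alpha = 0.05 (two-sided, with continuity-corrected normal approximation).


Step 1: Compute median = 25; label A = above, B = below.
Labels in order: ABABAABABBBABA  (n_A = 7, n_B = 7)
Step 2: Count runs R = 11.
Step 3: Under H0 (random ordering), E[R] = 2*n_A*n_B/(n_A+n_B) + 1 = 2*7*7/14 + 1 = 8.0000.
        Var[R] = 2*n_A*n_B*(2*n_A*n_B - n_A - n_B) / ((n_A+n_B)^2 * (n_A+n_B-1)) = 8232/2548 = 3.2308.
        SD[R] = 1.7974.
Step 4: Continuity-corrected z = (R - 0.5 - E[R]) / SD[R] = (11 - 0.5 - 8.0000) / 1.7974 = 1.3909.
Step 5: Two-sided p-value via normal approximation = 2*(1 - Phi(|z|)) = 0.164264.
Step 6: alpha = 0.05. fail to reject H0.

R = 11, z = 1.3909, p = 0.164264, fail to reject H0.


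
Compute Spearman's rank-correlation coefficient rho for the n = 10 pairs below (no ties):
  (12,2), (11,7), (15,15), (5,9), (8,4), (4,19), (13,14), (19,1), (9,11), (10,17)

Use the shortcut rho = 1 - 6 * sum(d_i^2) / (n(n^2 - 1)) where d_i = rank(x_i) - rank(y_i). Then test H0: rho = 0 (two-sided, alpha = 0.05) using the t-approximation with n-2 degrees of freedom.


Step 1: Rank x and y separately (midranks; no ties here).
rank(x): 12->7, 11->6, 15->9, 5->2, 8->3, 4->1, 13->8, 19->10, 9->4, 10->5
rank(y): 2->2, 7->4, 15->8, 9->5, 4->3, 19->10, 14->7, 1->1, 11->6, 17->9
Step 2: d_i = R_x(i) - R_y(i); compute d_i^2.
  (7-2)^2=25, (6-4)^2=4, (9-8)^2=1, (2-5)^2=9, (3-3)^2=0, (1-10)^2=81, (8-7)^2=1, (10-1)^2=81, (4-6)^2=4, (5-9)^2=16
sum(d^2) = 222.
Step 3: rho = 1 - 6*222 / (10*(10^2 - 1)) = 1 - 1332/990 = -0.345455.
Step 4: Under H0, t = rho * sqrt((n-2)/(1-rho^2)) = -1.0412 ~ t(8).
Step 5: Two-sided p-value from the t-distribution with 8 df = 0.328227.
Step 6: alpha = 0.05. fail to reject H0.

rho = -0.3455, p = 0.328227, fail to reject H0 at alpha = 0.05.


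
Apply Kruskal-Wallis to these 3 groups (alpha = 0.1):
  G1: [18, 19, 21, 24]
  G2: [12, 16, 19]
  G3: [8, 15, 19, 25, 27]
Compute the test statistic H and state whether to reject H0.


Step 1: Combine all N = 12 observations and assign midranks.
sorted (value, group, rank): (8,G3,1), (12,G2,2), (15,G3,3), (16,G2,4), (18,G1,5), (19,G1,7), (19,G2,7), (19,G3,7), (21,G1,9), (24,G1,10), (25,G3,11), (27,G3,12)
Step 2: Sum ranks within each group.
R_1 = 31 (n_1 = 4)
R_2 = 13 (n_2 = 3)
R_3 = 34 (n_3 = 5)
Step 3: H = 12/(N(N+1)) * sum(R_i^2/n_i) - 3(N+1)
     = 12/(12*13) * (31^2/4 + 13^2/3 + 34^2/5) - 3*13
     = 0.076923 * 527.783 - 39
     = 1.598718.
Step 4: Ties present; correction factor C = 1 - 24/(12^3 - 12) = 0.986014. Corrected H = 1.598718 / 0.986014 = 1.621395.
Step 5: Under H0, H ~ chi^2(2); p-value = 0.444548.
Step 6: alpha = 0.1. fail to reject H0.

H = 1.6214, df = 2, p = 0.444548, fail to reject H0.


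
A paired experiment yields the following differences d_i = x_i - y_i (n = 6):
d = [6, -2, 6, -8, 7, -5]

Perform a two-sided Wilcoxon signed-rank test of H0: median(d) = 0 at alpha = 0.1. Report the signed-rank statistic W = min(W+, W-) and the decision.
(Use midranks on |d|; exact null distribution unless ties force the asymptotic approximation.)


Step 1: Drop any zero differences (none here) and take |d_i|.
|d| = [6, 2, 6, 8, 7, 5]
Step 2: Midrank |d_i| (ties get averaged ranks).
ranks: |6|->3.5, |2|->1, |6|->3.5, |8|->6, |7|->5, |5|->2
Step 3: Attach original signs; sum ranks with positive sign and with negative sign.
W+ = 3.5 + 3.5 + 5 = 12
W- = 1 + 6 + 2 = 9
(Check: W+ + W- = 21 should equal n(n+1)/2 = 21.)
Step 4: Test statistic W = min(W+, W-) = 9.
Step 5: Ties in |d|, so use the tie-corrected normal approximation.
        E[W] = n(n+1)/4 = 6*7/4 = 10.5.
        Tie groups: |d|=6 (t=2); sum(t^3 - t) = 6.
        Var[W] = n(n+1)(2n+1)/24 - sum(t^3-t)/48 = 546/24 - 6/48 = 22.625.
        z = (W - E[W]) / sqrt(Var[W]) = (9 - 10.5) / 4.7566 = -0.3154.
        Two-sided p = 2*Phi(z) = 0.752494.
Step 6: alpha = 0.1. fail to reject H0.

W+ = 12, W- = 9, W = min = 9, p = 0.752494, fail to reject H0.


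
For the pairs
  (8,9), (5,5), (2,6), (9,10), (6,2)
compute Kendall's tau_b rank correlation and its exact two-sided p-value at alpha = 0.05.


Step 1: Enumerate the 10 unordered pairs (i,j) with i<j and classify each by sign(x_j-x_i) * sign(y_j-y_i).
  (1,2):dx=-3,dy=-4->C; (1,3):dx=-6,dy=-3->C; (1,4):dx=+1,dy=+1->C; (1,5):dx=-2,dy=-7->C
  (2,3):dx=-3,dy=+1->D; (2,4):dx=+4,dy=+5->C; (2,5):dx=+1,dy=-3->D; (3,4):dx=+7,dy=+4->C
  (3,5):dx=+4,dy=-4->D; (4,5):dx=-3,dy=-8->C
Step 2: C = 7, D = 3, total pairs = 10.
Step 3: tau = (C - D)/(n(n-1)/2) = (7 - 3)/10 = 0.400000.
Step 4: Exact two-sided p-value (enumerate n! = 120 permutations of y under H0): p = 0.483333.
Step 5: alpha = 0.05. fail to reject H0.

tau_b = 0.4000 (C=7, D=3), p = 0.483333, fail to reject H0.


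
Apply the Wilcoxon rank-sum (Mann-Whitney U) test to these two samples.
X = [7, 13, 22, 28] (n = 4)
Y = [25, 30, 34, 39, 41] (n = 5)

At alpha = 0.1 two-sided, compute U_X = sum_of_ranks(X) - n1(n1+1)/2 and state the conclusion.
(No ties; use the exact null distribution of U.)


Step 1: Combine and sort all 9 observations; assign midranks.
sorted (value, group): (7,X), (13,X), (22,X), (25,Y), (28,X), (30,Y), (34,Y), (39,Y), (41,Y)
ranks: 7->1, 13->2, 22->3, 25->4, 28->5, 30->6, 34->7, 39->8, 41->9
Step 2: Rank sum for X: R1 = 1 + 2 + 3 + 5 = 11.
Step 3: U_X = R1 - n1(n1+1)/2 = 11 - 4*5/2 = 11 - 10 = 1.
       U_Y = n1*n2 - U_X = 20 - 1 = 19.
Step 4: No ties, so the exact null distribution of U (based on enumerating the C(9,4) = 126 equally likely rank assignments) gives the two-sided p-value.
Step 5: p-value = 0.031746; compare to alpha = 0.1. reject H0.

U_X = 1, p = 0.031746, reject H0 at alpha = 0.1.


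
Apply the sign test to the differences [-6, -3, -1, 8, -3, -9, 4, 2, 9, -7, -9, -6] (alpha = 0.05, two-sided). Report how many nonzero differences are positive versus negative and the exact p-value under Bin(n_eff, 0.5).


Step 1: Discard zero differences. Original n = 12; n_eff = number of nonzero differences = 12.
Nonzero differences (with sign): -6, -3, -1, +8, -3, -9, +4, +2, +9, -7, -9, -6
Step 2: Count signs: positive = 4, negative = 8.
Step 3: Under H0: P(positive) = 0.5, so the number of positives S ~ Bin(12, 0.5).
Step 4: Two-sided exact p-value = sum of Bin(12,0.5) probabilities at or below the observed probability = 0.387695.
Step 5: alpha = 0.05. fail to reject H0.

n_eff = 12, pos = 4, neg = 8, p = 0.387695, fail to reject H0.


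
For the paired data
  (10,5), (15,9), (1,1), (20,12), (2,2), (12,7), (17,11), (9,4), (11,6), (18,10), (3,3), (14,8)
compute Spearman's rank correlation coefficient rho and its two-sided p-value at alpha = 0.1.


Step 1: Rank x and y separately (midranks; no ties here).
rank(x): 10->5, 15->9, 1->1, 20->12, 2->2, 12->7, 17->10, 9->4, 11->6, 18->11, 3->3, 14->8
rank(y): 5->5, 9->9, 1->1, 12->12, 2->2, 7->7, 11->11, 4->4, 6->6, 10->10, 3->3, 8->8
Step 2: d_i = R_x(i) - R_y(i); compute d_i^2.
  (5-5)^2=0, (9-9)^2=0, (1-1)^2=0, (12-12)^2=0, (2-2)^2=0, (7-7)^2=0, (10-11)^2=1, (4-4)^2=0, (6-6)^2=0, (11-10)^2=1, (3-3)^2=0, (8-8)^2=0
sum(d^2) = 2.
Step 3: rho = 1 - 6*2 / (12*(12^2 - 1)) = 1 - 12/1716 = 0.993007.
Step 4: Under H0, t = rho * sqrt((n-2)/(1-rho^2)) = 26.5990 ~ t(10).
Step 5: Two-sided p-value from the t-distribution with 10 df = 0.000000.
Step 6: alpha = 0.1. reject H0.

rho = 0.9930, p = 0.000000, reject H0 at alpha = 0.1.


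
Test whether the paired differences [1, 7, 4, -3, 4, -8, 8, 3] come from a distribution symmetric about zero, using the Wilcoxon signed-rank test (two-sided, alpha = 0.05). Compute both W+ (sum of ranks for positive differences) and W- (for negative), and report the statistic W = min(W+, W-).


Step 1: Drop any zero differences (none here) and take |d_i|.
|d| = [1, 7, 4, 3, 4, 8, 8, 3]
Step 2: Midrank |d_i| (ties get averaged ranks).
ranks: |1|->1, |7|->6, |4|->4.5, |3|->2.5, |4|->4.5, |8|->7.5, |8|->7.5, |3|->2.5
Step 3: Attach original signs; sum ranks with positive sign and with negative sign.
W+ = 1 + 6 + 4.5 + 4.5 + 7.5 + 2.5 = 26
W- = 2.5 + 7.5 = 10
(Check: W+ + W- = 36 should equal n(n+1)/2 = 36.)
Step 4: Test statistic W = min(W+, W-) = 10.
Step 5: Ties in |d|, so use the tie-corrected normal approximation.
        E[W] = n(n+1)/4 = 8*9/4 = 18.
        Tie groups: |d|=3 (t=2), |d|=4 (t=2), |d|=8 (t=2); sum(t^3 - t) = 18.
        Var[W] = n(n+1)(2n+1)/24 - sum(t^3-t)/48 = 1224/24 - 18/48 = 50.625.
        z = (W - E[W]) / sqrt(Var[W]) = (10 - 18) / 7.1151 = -1.1244.
        Two-sided p = 2*Phi(z) = 0.260858.
Step 6: alpha = 0.05. fail to reject H0.

W+ = 26, W- = 10, W = min = 10, p = 0.260858, fail to reject H0.


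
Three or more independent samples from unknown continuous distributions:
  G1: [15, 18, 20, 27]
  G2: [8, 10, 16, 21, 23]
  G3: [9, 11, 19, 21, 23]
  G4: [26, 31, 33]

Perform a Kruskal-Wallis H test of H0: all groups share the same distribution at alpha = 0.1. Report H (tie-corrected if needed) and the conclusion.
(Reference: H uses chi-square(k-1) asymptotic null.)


Step 1: Combine all N = 17 observations and assign midranks.
sorted (value, group, rank): (8,G2,1), (9,G3,2), (10,G2,3), (11,G3,4), (15,G1,5), (16,G2,6), (18,G1,7), (19,G3,8), (20,G1,9), (21,G2,10.5), (21,G3,10.5), (23,G2,12.5), (23,G3,12.5), (26,G4,14), (27,G1,15), (31,G4,16), (33,G4,17)
Step 2: Sum ranks within each group.
R_1 = 36 (n_1 = 4)
R_2 = 33 (n_2 = 5)
R_3 = 37 (n_3 = 5)
R_4 = 47 (n_4 = 3)
Step 3: H = 12/(N(N+1)) * sum(R_i^2/n_i) - 3(N+1)
     = 12/(17*18) * (36^2/4 + 33^2/5 + 37^2/5 + 47^2/3) - 3*18
     = 0.039216 * 1551.93 - 54
     = 6.860131.
Step 4: Ties present; correction factor C = 1 - 12/(17^3 - 17) = 0.997549. Corrected H = 6.860131 / 0.997549 = 6.876986.
Step 5: Under H0, H ~ chi^2(3); p-value = 0.075924.
Step 6: alpha = 0.1. reject H0.

H = 6.8770, df = 3, p = 0.075924, reject H0.


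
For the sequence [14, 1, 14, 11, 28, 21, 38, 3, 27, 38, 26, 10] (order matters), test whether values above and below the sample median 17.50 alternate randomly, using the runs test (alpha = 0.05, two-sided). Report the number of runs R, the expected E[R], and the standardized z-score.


Step 1: Compute median = 17.50; label A = above, B = below.
Labels in order: BBBBAAABAAAB  (n_A = 6, n_B = 6)
Step 2: Count runs R = 5.
Step 3: Under H0 (random ordering), E[R] = 2*n_A*n_B/(n_A+n_B) + 1 = 2*6*6/12 + 1 = 7.0000.
        Var[R] = 2*n_A*n_B*(2*n_A*n_B - n_A - n_B) / ((n_A+n_B)^2 * (n_A+n_B-1)) = 4320/1584 = 2.7273.
        SD[R] = 1.6514.
Step 4: Continuity-corrected z = (R + 0.5 - E[R]) / SD[R] = (5 + 0.5 - 7.0000) / 1.6514 = -0.9083.
Step 5: Two-sided p-value via normal approximation = 2*(1 - Phi(|z|)) = 0.363722.
Step 6: alpha = 0.05. fail to reject H0.

R = 5, z = -0.9083, p = 0.363722, fail to reject H0.


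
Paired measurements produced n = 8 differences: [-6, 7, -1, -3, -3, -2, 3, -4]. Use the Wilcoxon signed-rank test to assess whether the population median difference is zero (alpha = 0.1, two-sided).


Step 1: Drop any zero differences (none here) and take |d_i|.
|d| = [6, 7, 1, 3, 3, 2, 3, 4]
Step 2: Midrank |d_i| (ties get averaged ranks).
ranks: |6|->7, |7|->8, |1|->1, |3|->4, |3|->4, |2|->2, |3|->4, |4|->6
Step 3: Attach original signs; sum ranks with positive sign and with negative sign.
W+ = 8 + 4 = 12
W- = 7 + 1 + 4 + 4 + 2 + 6 = 24
(Check: W+ + W- = 36 should equal n(n+1)/2 = 36.)
Step 4: Test statistic W = min(W+, W-) = 12.
Step 5: Ties in |d|, so use the tie-corrected normal approximation.
        E[W] = n(n+1)/4 = 8*9/4 = 18.
        Tie groups: |d|=3 (t=3); sum(t^3 - t) = 24.
        Var[W] = n(n+1)(2n+1)/24 - sum(t^3-t)/48 = 1224/24 - 24/48 = 50.5.
        z = (W - E[W]) / sqrt(Var[W]) = (12 - 18) / 7.1063 = -0.8443.
        Two-sided p = 2*Phi(z) = 0.398492.
Step 6: alpha = 0.1. fail to reject H0.

W+ = 12, W- = 24, W = min = 12, p = 0.398492, fail to reject H0.


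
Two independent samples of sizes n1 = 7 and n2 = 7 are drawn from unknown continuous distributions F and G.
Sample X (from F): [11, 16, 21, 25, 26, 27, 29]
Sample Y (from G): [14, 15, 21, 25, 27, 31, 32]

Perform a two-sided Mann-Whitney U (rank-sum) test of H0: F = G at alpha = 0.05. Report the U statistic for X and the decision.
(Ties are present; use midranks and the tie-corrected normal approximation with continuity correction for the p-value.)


Step 1: Combine and sort all 14 observations; assign midranks.
sorted (value, group): (11,X), (14,Y), (15,Y), (16,X), (21,X), (21,Y), (25,X), (25,Y), (26,X), (27,X), (27,Y), (29,X), (31,Y), (32,Y)
ranks: 11->1, 14->2, 15->3, 16->4, 21->5.5, 21->5.5, 25->7.5, 25->7.5, 26->9, 27->10.5, 27->10.5, 29->12, 31->13, 32->14
Step 2: Rank sum for X: R1 = 1 + 4 + 5.5 + 7.5 + 9 + 10.5 + 12 = 49.5.
Step 3: U_X = R1 - n1(n1+1)/2 = 49.5 - 7*8/2 = 49.5 - 28 = 21.5.
       U_Y = n1*n2 - U_X = 49 - 21.5 = 27.5.
Step 4: Ties are present, so use the tie-corrected normal approximation (with continuity correction) for the p-value.
Step 5: p-value = 0.748592; compare to alpha = 0.05. fail to reject H0.

U_X = 21.5, p = 0.748592, fail to reject H0 at alpha = 0.05.


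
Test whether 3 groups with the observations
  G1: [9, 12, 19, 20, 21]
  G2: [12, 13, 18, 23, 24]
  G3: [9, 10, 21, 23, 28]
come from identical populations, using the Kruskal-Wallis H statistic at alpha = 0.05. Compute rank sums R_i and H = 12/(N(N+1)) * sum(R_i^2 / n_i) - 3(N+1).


Step 1: Combine all N = 15 observations and assign midranks.
sorted (value, group, rank): (9,G1,1.5), (9,G3,1.5), (10,G3,3), (12,G1,4.5), (12,G2,4.5), (13,G2,6), (18,G2,7), (19,G1,8), (20,G1,9), (21,G1,10.5), (21,G3,10.5), (23,G2,12.5), (23,G3,12.5), (24,G2,14), (28,G3,15)
Step 2: Sum ranks within each group.
R_1 = 33.5 (n_1 = 5)
R_2 = 44 (n_2 = 5)
R_3 = 42.5 (n_3 = 5)
Step 3: H = 12/(N(N+1)) * sum(R_i^2/n_i) - 3(N+1)
     = 12/(15*16) * (33.5^2/5 + 44^2/5 + 42.5^2/5) - 3*16
     = 0.050000 * 972.9 - 48
     = 0.645000.
Step 4: Ties present; correction factor C = 1 - 24/(15^3 - 15) = 0.992857. Corrected H = 0.645000 / 0.992857 = 0.649640.
Step 5: Under H0, H ~ chi^2(2); p-value = 0.722657.
Step 6: alpha = 0.05. fail to reject H0.

H = 0.6496, df = 2, p = 0.722657, fail to reject H0.


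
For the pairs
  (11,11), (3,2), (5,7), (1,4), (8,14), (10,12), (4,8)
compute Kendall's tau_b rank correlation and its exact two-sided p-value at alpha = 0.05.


Step 1: Enumerate the 21 unordered pairs (i,j) with i<j and classify each by sign(x_j-x_i) * sign(y_j-y_i).
  (1,2):dx=-8,dy=-9->C; (1,3):dx=-6,dy=-4->C; (1,4):dx=-10,dy=-7->C; (1,5):dx=-3,dy=+3->D
  (1,6):dx=-1,dy=+1->D; (1,7):dx=-7,dy=-3->C; (2,3):dx=+2,dy=+5->C; (2,4):dx=-2,dy=+2->D
  (2,5):dx=+5,dy=+12->C; (2,6):dx=+7,dy=+10->C; (2,7):dx=+1,dy=+6->C; (3,4):dx=-4,dy=-3->C
  (3,5):dx=+3,dy=+7->C; (3,6):dx=+5,dy=+5->C; (3,7):dx=-1,dy=+1->D; (4,5):dx=+7,dy=+10->C
  (4,6):dx=+9,dy=+8->C; (4,7):dx=+3,dy=+4->C; (5,6):dx=+2,dy=-2->D; (5,7):dx=-4,dy=-6->C
  (6,7):dx=-6,dy=-4->C
Step 2: C = 16, D = 5, total pairs = 21.
Step 3: tau = (C - D)/(n(n-1)/2) = (16 - 5)/21 = 0.523810.
Step 4: Exact two-sided p-value (enumerate n! = 5040 permutations of y under H0): p = 0.136111.
Step 5: alpha = 0.05. fail to reject H0.

tau_b = 0.5238 (C=16, D=5), p = 0.136111, fail to reject H0.


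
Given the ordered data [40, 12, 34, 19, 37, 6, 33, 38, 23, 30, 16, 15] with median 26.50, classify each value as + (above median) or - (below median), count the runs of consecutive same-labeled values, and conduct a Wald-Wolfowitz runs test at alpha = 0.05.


Step 1: Compute median = 26.50; label A = above, B = below.
Labels in order: ABABABAABABB  (n_A = 6, n_B = 6)
Step 2: Count runs R = 10.
Step 3: Under H0 (random ordering), E[R] = 2*n_A*n_B/(n_A+n_B) + 1 = 2*6*6/12 + 1 = 7.0000.
        Var[R] = 2*n_A*n_B*(2*n_A*n_B - n_A - n_B) / ((n_A+n_B)^2 * (n_A+n_B-1)) = 4320/1584 = 2.7273.
        SD[R] = 1.6514.
Step 4: Continuity-corrected z = (R - 0.5 - E[R]) / SD[R] = (10 - 0.5 - 7.0000) / 1.6514 = 1.5138.
Step 5: Two-sided p-value via normal approximation = 2*(1 - Phi(|z|)) = 0.130070.
Step 6: alpha = 0.05. fail to reject H0.

R = 10, z = 1.5138, p = 0.130070, fail to reject H0.


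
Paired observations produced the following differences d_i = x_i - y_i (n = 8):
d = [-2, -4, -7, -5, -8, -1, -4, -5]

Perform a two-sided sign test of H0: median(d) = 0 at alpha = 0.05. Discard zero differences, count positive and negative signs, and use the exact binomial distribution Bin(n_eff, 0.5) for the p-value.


Step 1: Discard zero differences. Original n = 8; n_eff = number of nonzero differences = 8.
Nonzero differences (with sign): -2, -4, -7, -5, -8, -1, -4, -5
Step 2: Count signs: positive = 0, negative = 8.
Step 3: Under H0: P(positive) = 0.5, so the number of positives S ~ Bin(8, 0.5).
Step 4: Two-sided exact p-value = sum of Bin(8,0.5) probabilities at or below the observed probability = 0.007812.
Step 5: alpha = 0.05. reject H0.

n_eff = 8, pos = 0, neg = 8, p = 0.007812, reject H0.


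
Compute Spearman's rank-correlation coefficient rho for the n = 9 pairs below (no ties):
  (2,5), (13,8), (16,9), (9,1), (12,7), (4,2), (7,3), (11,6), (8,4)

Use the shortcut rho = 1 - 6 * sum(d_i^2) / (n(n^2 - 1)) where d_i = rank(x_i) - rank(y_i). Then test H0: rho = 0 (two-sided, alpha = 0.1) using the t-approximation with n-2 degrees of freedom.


Step 1: Rank x and y separately (midranks; no ties here).
rank(x): 2->1, 13->8, 16->9, 9->5, 12->7, 4->2, 7->3, 11->6, 8->4
rank(y): 5->5, 8->8, 9->9, 1->1, 7->7, 2->2, 3->3, 6->6, 4->4
Step 2: d_i = R_x(i) - R_y(i); compute d_i^2.
  (1-5)^2=16, (8-8)^2=0, (9-9)^2=0, (5-1)^2=16, (7-7)^2=0, (2-2)^2=0, (3-3)^2=0, (6-6)^2=0, (4-4)^2=0
sum(d^2) = 32.
Step 3: rho = 1 - 6*32 / (9*(9^2 - 1)) = 1 - 192/720 = 0.733333.
Step 4: Under H0, t = rho * sqrt((n-2)/(1-rho^2)) = 2.8538 ~ t(7).
Step 5: Two-sided p-value from the t-distribution with 7 df = 0.024554.
Step 6: alpha = 0.1. reject H0.

rho = 0.7333, p = 0.024554, reject H0 at alpha = 0.1.


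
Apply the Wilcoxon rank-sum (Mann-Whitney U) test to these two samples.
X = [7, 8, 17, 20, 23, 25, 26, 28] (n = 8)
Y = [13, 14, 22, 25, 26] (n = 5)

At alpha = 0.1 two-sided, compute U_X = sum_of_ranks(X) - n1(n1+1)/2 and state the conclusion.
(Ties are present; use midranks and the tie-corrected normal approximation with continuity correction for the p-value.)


Step 1: Combine and sort all 13 observations; assign midranks.
sorted (value, group): (7,X), (8,X), (13,Y), (14,Y), (17,X), (20,X), (22,Y), (23,X), (25,X), (25,Y), (26,X), (26,Y), (28,X)
ranks: 7->1, 8->2, 13->3, 14->4, 17->5, 20->6, 22->7, 23->8, 25->9.5, 25->9.5, 26->11.5, 26->11.5, 28->13
Step 2: Rank sum for X: R1 = 1 + 2 + 5 + 6 + 8 + 9.5 + 11.5 + 13 = 56.
Step 3: U_X = R1 - n1(n1+1)/2 = 56 - 8*9/2 = 56 - 36 = 20.
       U_Y = n1*n2 - U_X = 40 - 20 = 20.
Step 4: Ties are present, so use the tie-corrected normal approximation (with continuity correction) for the p-value.
Step 5: p-value = 1.000000; compare to alpha = 0.1. fail to reject H0.

U_X = 20, p = 1.000000, fail to reject H0 at alpha = 0.1.


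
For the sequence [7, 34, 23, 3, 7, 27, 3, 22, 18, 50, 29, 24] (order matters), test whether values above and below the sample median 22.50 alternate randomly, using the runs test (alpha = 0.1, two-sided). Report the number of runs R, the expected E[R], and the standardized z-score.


Step 1: Compute median = 22.50; label A = above, B = below.
Labels in order: BAABBABBBAAA  (n_A = 6, n_B = 6)
Step 2: Count runs R = 6.
Step 3: Under H0 (random ordering), E[R] = 2*n_A*n_B/(n_A+n_B) + 1 = 2*6*6/12 + 1 = 7.0000.
        Var[R] = 2*n_A*n_B*(2*n_A*n_B - n_A - n_B) / ((n_A+n_B)^2 * (n_A+n_B-1)) = 4320/1584 = 2.7273.
        SD[R] = 1.6514.
Step 4: Continuity-corrected z = (R + 0.5 - E[R]) / SD[R] = (6 + 0.5 - 7.0000) / 1.6514 = -0.3028.
Step 5: Two-sided p-value via normal approximation = 2*(1 - Phi(|z|)) = 0.762069.
Step 6: alpha = 0.1. fail to reject H0.

R = 6, z = -0.3028, p = 0.762069, fail to reject H0.


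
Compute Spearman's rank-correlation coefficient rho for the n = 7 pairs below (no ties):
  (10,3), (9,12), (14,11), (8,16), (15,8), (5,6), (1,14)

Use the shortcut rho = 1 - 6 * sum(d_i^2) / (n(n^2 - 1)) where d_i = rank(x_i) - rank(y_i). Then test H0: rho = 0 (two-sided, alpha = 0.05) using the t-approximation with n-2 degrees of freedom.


Step 1: Rank x and y separately (midranks; no ties here).
rank(x): 10->5, 9->4, 14->6, 8->3, 15->7, 5->2, 1->1
rank(y): 3->1, 12->5, 11->4, 16->7, 8->3, 6->2, 14->6
Step 2: d_i = R_x(i) - R_y(i); compute d_i^2.
  (5-1)^2=16, (4-5)^2=1, (6-4)^2=4, (3-7)^2=16, (7-3)^2=16, (2-2)^2=0, (1-6)^2=25
sum(d^2) = 78.
Step 3: rho = 1 - 6*78 / (7*(7^2 - 1)) = 1 - 468/336 = -0.392857.
Step 4: Under H0, t = rho * sqrt((n-2)/(1-rho^2)) = -0.9553 ~ t(5).
Step 5: Two-sided p-value from the t-distribution with 5 df = 0.383317.
Step 6: alpha = 0.05. fail to reject H0.

rho = -0.3929, p = 0.383317, fail to reject H0 at alpha = 0.05.


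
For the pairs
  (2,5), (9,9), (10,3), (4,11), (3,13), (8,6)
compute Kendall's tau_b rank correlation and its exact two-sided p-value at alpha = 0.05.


Step 1: Enumerate the 15 unordered pairs (i,j) with i<j and classify each by sign(x_j-x_i) * sign(y_j-y_i).
  (1,2):dx=+7,dy=+4->C; (1,3):dx=+8,dy=-2->D; (1,4):dx=+2,dy=+6->C; (1,5):dx=+1,dy=+8->C
  (1,6):dx=+6,dy=+1->C; (2,3):dx=+1,dy=-6->D; (2,4):dx=-5,dy=+2->D; (2,5):dx=-6,dy=+4->D
  (2,6):dx=-1,dy=-3->C; (3,4):dx=-6,dy=+8->D; (3,5):dx=-7,dy=+10->D; (3,6):dx=-2,dy=+3->D
  (4,5):dx=-1,dy=+2->D; (4,6):dx=+4,dy=-5->D; (5,6):dx=+5,dy=-7->D
Step 2: C = 5, D = 10, total pairs = 15.
Step 3: tau = (C - D)/(n(n-1)/2) = (5 - 10)/15 = -0.333333.
Step 4: Exact two-sided p-value (enumerate n! = 720 permutations of y under H0): p = 0.469444.
Step 5: alpha = 0.05. fail to reject H0.

tau_b = -0.3333 (C=5, D=10), p = 0.469444, fail to reject H0.


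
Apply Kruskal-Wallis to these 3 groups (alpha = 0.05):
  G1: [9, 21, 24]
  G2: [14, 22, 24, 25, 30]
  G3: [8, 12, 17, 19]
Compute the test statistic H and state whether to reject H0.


Step 1: Combine all N = 12 observations and assign midranks.
sorted (value, group, rank): (8,G3,1), (9,G1,2), (12,G3,3), (14,G2,4), (17,G3,5), (19,G3,6), (21,G1,7), (22,G2,8), (24,G1,9.5), (24,G2,9.5), (25,G2,11), (30,G2,12)
Step 2: Sum ranks within each group.
R_1 = 18.5 (n_1 = 3)
R_2 = 44.5 (n_2 = 5)
R_3 = 15 (n_3 = 4)
Step 3: H = 12/(N(N+1)) * sum(R_i^2/n_i) - 3(N+1)
     = 12/(12*13) * (18.5^2/3 + 44.5^2/5 + 15^2/4) - 3*13
     = 0.076923 * 566.383 - 39
     = 4.567949.
Step 4: Ties present; correction factor C = 1 - 6/(12^3 - 12) = 0.996503. Corrected H = 4.567949 / 0.996503 = 4.583977.
Step 5: Under H0, H ~ chi^2(2); p-value = 0.101065.
Step 6: alpha = 0.05. fail to reject H0.

H = 4.5840, df = 2, p = 0.101065, fail to reject H0.


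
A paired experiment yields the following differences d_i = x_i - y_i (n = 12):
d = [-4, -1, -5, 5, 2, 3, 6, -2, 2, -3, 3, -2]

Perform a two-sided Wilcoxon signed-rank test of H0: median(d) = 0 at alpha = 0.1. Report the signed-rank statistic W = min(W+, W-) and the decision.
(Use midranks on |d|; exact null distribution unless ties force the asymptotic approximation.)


Step 1: Drop any zero differences (none here) and take |d_i|.
|d| = [4, 1, 5, 5, 2, 3, 6, 2, 2, 3, 3, 2]
Step 2: Midrank |d_i| (ties get averaged ranks).
ranks: |4|->9, |1|->1, |5|->10.5, |5|->10.5, |2|->3.5, |3|->7, |6|->12, |2|->3.5, |2|->3.5, |3|->7, |3|->7, |2|->3.5
Step 3: Attach original signs; sum ranks with positive sign and with negative sign.
W+ = 10.5 + 3.5 + 7 + 12 + 3.5 + 7 = 43.5
W- = 9 + 1 + 10.5 + 3.5 + 7 + 3.5 = 34.5
(Check: W+ + W- = 78 should equal n(n+1)/2 = 78.)
Step 4: Test statistic W = min(W+, W-) = 34.5.
Step 5: Ties in |d|, so use the tie-corrected normal approximation.
        E[W] = n(n+1)/4 = 12*13/4 = 39.
        Tie groups: |d|=2 (t=4), |d|=3 (t=3), |d|=5 (t=2); sum(t^3 - t) = 90.
        Var[W] = n(n+1)(2n+1)/24 - sum(t^3-t)/48 = 3900/24 - 90/48 = 160.625.
        z = (W - E[W]) / sqrt(Var[W]) = (34.5 - 39) / 12.6738 = -0.3551.
        Two-sided p = 2*Phi(z) = 0.722542.
Step 6: alpha = 0.1. fail to reject H0.

W+ = 43.5, W- = 34.5, W = min = 34.5, p = 0.722542, fail to reject H0.


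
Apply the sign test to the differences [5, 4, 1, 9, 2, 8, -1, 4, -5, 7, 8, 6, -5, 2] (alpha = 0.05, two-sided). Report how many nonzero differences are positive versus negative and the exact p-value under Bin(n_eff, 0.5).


Step 1: Discard zero differences. Original n = 14; n_eff = number of nonzero differences = 14.
Nonzero differences (with sign): +5, +4, +1, +9, +2, +8, -1, +4, -5, +7, +8, +6, -5, +2
Step 2: Count signs: positive = 11, negative = 3.
Step 3: Under H0: P(positive) = 0.5, so the number of positives S ~ Bin(14, 0.5).
Step 4: Two-sided exact p-value = sum of Bin(14,0.5) probabilities at or below the observed probability = 0.057373.
Step 5: alpha = 0.05. fail to reject H0.

n_eff = 14, pos = 11, neg = 3, p = 0.057373, fail to reject H0.


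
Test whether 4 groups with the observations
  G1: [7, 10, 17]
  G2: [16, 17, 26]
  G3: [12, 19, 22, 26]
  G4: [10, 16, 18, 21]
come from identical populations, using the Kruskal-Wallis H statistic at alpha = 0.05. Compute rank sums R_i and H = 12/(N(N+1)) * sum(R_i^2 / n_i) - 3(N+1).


Step 1: Combine all N = 14 observations and assign midranks.
sorted (value, group, rank): (7,G1,1), (10,G1,2.5), (10,G4,2.5), (12,G3,4), (16,G2,5.5), (16,G4,5.5), (17,G1,7.5), (17,G2,7.5), (18,G4,9), (19,G3,10), (21,G4,11), (22,G3,12), (26,G2,13.5), (26,G3,13.5)
Step 2: Sum ranks within each group.
R_1 = 11 (n_1 = 3)
R_2 = 26.5 (n_2 = 3)
R_3 = 39.5 (n_3 = 4)
R_4 = 28 (n_4 = 4)
Step 3: H = 12/(N(N+1)) * sum(R_i^2/n_i) - 3(N+1)
     = 12/(14*15) * (11^2/3 + 26.5^2/3 + 39.5^2/4 + 28^2/4) - 3*15
     = 0.057143 * 860.479 - 45
     = 4.170238.
Step 4: Ties present; correction factor C = 1 - 24/(14^3 - 14) = 0.991209. Corrected H = 4.170238 / 0.991209 = 4.207225.
Step 5: Under H0, H ~ chi^2(3); p-value = 0.239940.
Step 6: alpha = 0.05. fail to reject H0.

H = 4.2072, df = 3, p = 0.239940, fail to reject H0.


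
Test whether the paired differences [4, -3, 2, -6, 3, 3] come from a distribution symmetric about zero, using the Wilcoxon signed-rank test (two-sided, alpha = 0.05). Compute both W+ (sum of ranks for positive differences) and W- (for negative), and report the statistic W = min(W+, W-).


Step 1: Drop any zero differences (none here) and take |d_i|.
|d| = [4, 3, 2, 6, 3, 3]
Step 2: Midrank |d_i| (ties get averaged ranks).
ranks: |4|->5, |3|->3, |2|->1, |6|->6, |3|->3, |3|->3
Step 3: Attach original signs; sum ranks with positive sign and with negative sign.
W+ = 5 + 1 + 3 + 3 = 12
W- = 3 + 6 = 9
(Check: W+ + W- = 21 should equal n(n+1)/2 = 21.)
Step 4: Test statistic W = min(W+, W-) = 9.
Step 5: Ties in |d|, so use the tie-corrected normal approximation.
        E[W] = n(n+1)/4 = 6*7/4 = 10.5.
        Tie groups: |d|=3 (t=3); sum(t^3 - t) = 24.
        Var[W] = n(n+1)(2n+1)/24 - sum(t^3-t)/48 = 546/24 - 24/48 = 22.25.
        z = (W - E[W]) / sqrt(Var[W]) = (9 - 10.5) / 4.7170 = -0.3180.
        Two-sided p = 2*Phi(z) = 0.750485.
Step 6: alpha = 0.05. fail to reject H0.

W+ = 12, W- = 9, W = min = 9, p = 0.750485, fail to reject H0.


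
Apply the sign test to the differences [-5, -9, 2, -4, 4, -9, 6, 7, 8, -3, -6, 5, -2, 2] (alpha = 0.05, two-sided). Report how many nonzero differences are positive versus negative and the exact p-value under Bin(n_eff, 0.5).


Step 1: Discard zero differences. Original n = 14; n_eff = number of nonzero differences = 14.
Nonzero differences (with sign): -5, -9, +2, -4, +4, -9, +6, +7, +8, -3, -6, +5, -2, +2
Step 2: Count signs: positive = 7, negative = 7.
Step 3: Under H0: P(positive) = 0.5, so the number of positives S ~ Bin(14, 0.5).
Step 4: Two-sided exact p-value = sum of Bin(14,0.5) probabilities at or below the observed probability = 1.000000.
Step 5: alpha = 0.05. fail to reject H0.

n_eff = 14, pos = 7, neg = 7, p = 1.000000, fail to reject H0.


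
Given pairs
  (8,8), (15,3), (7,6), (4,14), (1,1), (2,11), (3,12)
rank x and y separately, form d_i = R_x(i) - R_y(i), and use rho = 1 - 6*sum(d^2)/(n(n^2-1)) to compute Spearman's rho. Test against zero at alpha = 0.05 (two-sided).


Step 1: Rank x and y separately (midranks; no ties here).
rank(x): 8->6, 15->7, 7->5, 4->4, 1->1, 2->2, 3->3
rank(y): 8->4, 3->2, 6->3, 14->7, 1->1, 11->5, 12->6
Step 2: d_i = R_x(i) - R_y(i); compute d_i^2.
  (6-4)^2=4, (7-2)^2=25, (5-3)^2=4, (4-7)^2=9, (1-1)^2=0, (2-5)^2=9, (3-6)^2=9
sum(d^2) = 60.
Step 3: rho = 1 - 6*60 / (7*(7^2 - 1)) = 1 - 360/336 = -0.071429.
Step 4: Under H0, t = rho * sqrt((n-2)/(1-rho^2)) = -0.1601 ~ t(5).
Step 5: Two-sided p-value from the t-distribution with 5 df = 0.879048.
Step 6: alpha = 0.05. fail to reject H0.

rho = -0.0714, p = 0.879048, fail to reject H0 at alpha = 0.05.


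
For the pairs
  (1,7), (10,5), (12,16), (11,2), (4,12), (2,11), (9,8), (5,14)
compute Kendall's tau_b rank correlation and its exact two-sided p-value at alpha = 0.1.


Step 1: Enumerate the 28 unordered pairs (i,j) with i<j and classify each by sign(x_j-x_i) * sign(y_j-y_i).
  (1,2):dx=+9,dy=-2->D; (1,3):dx=+11,dy=+9->C; (1,4):dx=+10,dy=-5->D; (1,5):dx=+3,dy=+5->C
  (1,6):dx=+1,dy=+4->C; (1,7):dx=+8,dy=+1->C; (1,8):dx=+4,dy=+7->C; (2,3):dx=+2,dy=+11->C
  (2,4):dx=+1,dy=-3->D; (2,5):dx=-6,dy=+7->D; (2,6):dx=-8,dy=+6->D; (2,7):dx=-1,dy=+3->D
  (2,8):dx=-5,dy=+9->D; (3,4):dx=-1,dy=-14->C; (3,5):dx=-8,dy=-4->C; (3,6):dx=-10,dy=-5->C
  (3,7):dx=-3,dy=-8->C; (3,8):dx=-7,dy=-2->C; (4,5):dx=-7,dy=+10->D; (4,6):dx=-9,dy=+9->D
  (4,7):dx=-2,dy=+6->D; (4,8):dx=-6,dy=+12->D; (5,6):dx=-2,dy=-1->C; (5,7):dx=+5,dy=-4->D
  (5,8):dx=+1,dy=+2->C; (6,7):dx=+7,dy=-3->D; (6,8):dx=+3,dy=+3->C; (7,8):dx=-4,dy=+6->D
Step 2: C = 14, D = 14, total pairs = 28.
Step 3: tau = (C - D)/(n(n-1)/2) = (14 - 14)/28 = 0.000000.
Step 4: Exact two-sided p-value (enumerate n! = 40320 permutations of y under H0): p = 1.000000.
Step 5: alpha = 0.1. fail to reject H0.

tau_b = 0.0000 (C=14, D=14), p = 1.000000, fail to reject H0.


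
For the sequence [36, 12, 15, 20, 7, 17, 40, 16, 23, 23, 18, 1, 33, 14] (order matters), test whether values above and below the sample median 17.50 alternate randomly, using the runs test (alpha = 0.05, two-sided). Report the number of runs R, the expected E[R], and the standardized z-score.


Step 1: Compute median = 17.50; label A = above, B = below.
Labels in order: ABBABBABAAABAB  (n_A = 7, n_B = 7)
Step 2: Count runs R = 10.
Step 3: Under H0 (random ordering), E[R] = 2*n_A*n_B/(n_A+n_B) + 1 = 2*7*7/14 + 1 = 8.0000.
        Var[R] = 2*n_A*n_B*(2*n_A*n_B - n_A - n_B) / ((n_A+n_B)^2 * (n_A+n_B-1)) = 8232/2548 = 3.2308.
        SD[R] = 1.7974.
Step 4: Continuity-corrected z = (R - 0.5 - E[R]) / SD[R] = (10 - 0.5 - 8.0000) / 1.7974 = 0.8345.
Step 5: Two-sided p-value via normal approximation = 2*(1 - Phi(|z|)) = 0.403986.
Step 6: alpha = 0.05. fail to reject H0.

R = 10, z = 0.8345, p = 0.403986, fail to reject H0.


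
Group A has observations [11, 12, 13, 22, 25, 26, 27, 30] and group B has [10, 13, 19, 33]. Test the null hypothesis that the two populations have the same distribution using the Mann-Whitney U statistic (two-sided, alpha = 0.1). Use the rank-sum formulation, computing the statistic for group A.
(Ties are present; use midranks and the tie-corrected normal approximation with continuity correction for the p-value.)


Step 1: Combine and sort all 12 observations; assign midranks.
sorted (value, group): (10,Y), (11,X), (12,X), (13,X), (13,Y), (19,Y), (22,X), (25,X), (26,X), (27,X), (30,X), (33,Y)
ranks: 10->1, 11->2, 12->3, 13->4.5, 13->4.5, 19->6, 22->7, 25->8, 26->9, 27->10, 30->11, 33->12
Step 2: Rank sum for X: R1 = 2 + 3 + 4.5 + 7 + 8 + 9 + 10 + 11 = 54.5.
Step 3: U_X = R1 - n1(n1+1)/2 = 54.5 - 8*9/2 = 54.5 - 36 = 18.5.
       U_Y = n1*n2 - U_X = 32 - 18.5 = 13.5.
Step 4: Ties are present, so use the tie-corrected normal approximation (with continuity correction) for the p-value.
Step 5: p-value = 0.733647; compare to alpha = 0.1. fail to reject H0.

U_X = 18.5, p = 0.733647, fail to reject H0 at alpha = 0.1.


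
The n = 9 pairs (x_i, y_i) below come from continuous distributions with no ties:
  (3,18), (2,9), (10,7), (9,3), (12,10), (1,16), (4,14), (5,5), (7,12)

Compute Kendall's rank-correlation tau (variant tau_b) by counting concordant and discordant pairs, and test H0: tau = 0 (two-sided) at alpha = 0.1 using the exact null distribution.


Step 1: Enumerate the 36 unordered pairs (i,j) with i<j and classify each by sign(x_j-x_i) * sign(y_j-y_i).
  (1,2):dx=-1,dy=-9->C; (1,3):dx=+7,dy=-11->D; (1,4):dx=+6,dy=-15->D; (1,5):dx=+9,dy=-8->D
  (1,6):dx=-2,dy=-2->C; (1,7):dx=+1,dy=-4->D; (1,8):dx=+2,dy=-13->D; (1,9):dx=+4,dy=-6->D
  (2,3):dx=+8,dy=-2->D; (2,4):dx=+7,dy=-6->D; (2,5):dx=+10,dy=+1->C; (2,6):dx=-1,dy=+7->D
  (2,7):dx=+2,dy=+5->C; (2,8):dx=+3,dy=-4->D; (2,9):dx=+5,dy=+3->C; (3,4):dx=-1,dy=-4->C
  (3,5):dx=+2,dy=+3->C; (3,6):dx=-9,dy=+9->D; (3,7):dx=-6,dy=+7->D; (3,8):dx=-5,dy=-2->C
  (3,9):dx=-3,dy=+5->D; (4,5):dx=+3,dy=+7->C; (4,6):dx=-8,dy=+13->D; (4,7):dx=-5,dy=+11->D
  (4,8):dx=-4,dy=+2->D; (4,9):dx=-2,dy=+9->D; (5,6):dx=-11,dy=+6->D; (5,7):dx=-8,dy=+4->D
  (5,8):dx=-7,dy=-5->C; (5,9):dx=-5,dy=+2->D; (6,7):dx=+3,dy=-2->D; (6,8):dx=+4,dy=-11->D
  (6,9):dx=+6,dy=-4->D; (7,8):dx=+1,dy=-9->D; (7,9):dx=+3,dy=-2->D; (8,9):dx=+2,dy=+7->C
Step 2: C = 11, D = 25, total pairs = 36.
Step 3: tau = (C - D)/(n(n-1)/2) = (11 - 25)/36 = -0.388889.
Step 4: Exact two-sided p-value (enumerate n! = 362880 permutations of y under H0): p = 0.180181.
Step 5: alpha = 0.1. fail to reject H0.

tau_b = -0.3889 (C=11, D=25), p = 0.180181, fail to reject H0.


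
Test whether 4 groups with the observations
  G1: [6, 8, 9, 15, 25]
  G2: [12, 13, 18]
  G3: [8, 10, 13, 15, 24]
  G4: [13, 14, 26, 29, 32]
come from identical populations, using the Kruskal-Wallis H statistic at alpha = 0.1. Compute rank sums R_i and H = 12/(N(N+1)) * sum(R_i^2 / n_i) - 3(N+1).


Step 1: Combine all N = 18 observations and assign midranks.
sorted (value, group, rank): (6,G1,1), (8,G1,2.5), (8,G3,2.5), (9,G1,4), (10,G3,5), (12,G2,6), (13,G2,8), (13,G3,8), (13,G4,8), (14,G4,10), (15,G1,11.5), (15,G3,11.5), (18,G2,13), (24,G3,14), (25,G1,15), (26,G4,16), (29,G4,17), (32,G4,18)
Step 2: Sum ranks within each group.
R_1 = 34 (n_1 = 5)
R_2 = 27 (n_2 = 3)
R_3 = 41 (n_3 = 5)
R_4 = 69 (n_4 = 5)
Step 3: H = 12/(N(N+1)) * sum(R_i^2/n_i) - 3(N+1)
     = 12/(18*19) * (34^2/5 + 27^2/3 + 41^2/5 + 69^2/5) - 3*19
     = 0.035088 * 1762.6 - 57
     = 4.845614.
Step 4: Ties present; correction factor C = 1 - 36/(18^3 - 18) = 0.993808. Corrected H = 4.845614 / 0.993808 = 4.875805.
Step 5: Under H0, H ~ chi^2(3); p-value = 0.181121.
Step 6: alpha = 0.1. fail to reject H0.

H = 4.8758, df = 3, p = 0.181121, fail to reject H0.


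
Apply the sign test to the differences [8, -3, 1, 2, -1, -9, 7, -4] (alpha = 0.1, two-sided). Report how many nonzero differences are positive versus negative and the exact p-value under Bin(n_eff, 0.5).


Step 1: Discard zero differences. Original n = 8; n_eff = number of nonzero differences = 8.
Nonzero differences (with sign): +8, -3, +1, +2, -1, -9, +7, -4
Step 2: Count signs: positive = 4, negative = 4.
Step 3: Under H0: P(positive) = 0.5, so the number of positives S ~ Bin(8, 0.5).
Step 4: Two-sided exact p-value = sum of Bin(8,0.5) probabilities at or below the observed probability = 1.000000.
Step 5: alpha = 0.1. fail to reject H0.

n_eff = 8, pos = 4, neg = 4, p = 1.000000, fail to reject H0.


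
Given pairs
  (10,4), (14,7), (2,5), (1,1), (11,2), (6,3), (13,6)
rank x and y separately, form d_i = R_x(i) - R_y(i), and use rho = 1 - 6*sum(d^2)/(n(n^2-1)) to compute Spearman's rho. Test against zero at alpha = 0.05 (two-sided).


Step 1: Rank x and y separately (midranks; no ties here).
rank(x): 10->4, 14->7, 2->2, 1->1, 11->5, 6->3, 13->6
rank(y): 4->4, 7->7, 5->5, 1->1, 2->2, 3->3, 6->6
Step 2: d_i = R_x(i) - R_y(i); compute d_i^2.
  (4-4)^2=0, (7-7)^2=0, (2-5)^2=9, (1-1)^2=0, (5-2)^2=9, (3-3)^2=0, (6-6)^2=0
sum(d^2) = 18.
Step 3: rho = 1 - 6*18 / (7*(7^2 - 1)) = 1 - 108/336 = 0.678571.
Step 4: Under H0, t = rho * sqrt((n-2)/(1-rho^2)) = 2.0657 ~ t(5).
Step 5: Two-sided p-value from the t-distribution with 5 df = 0.093750.
Step 6: alpha = 0.05. fail to reject H0.

rho = 0.6786, p = 0.093750, fail to reject H0 at alpha = 0.05.


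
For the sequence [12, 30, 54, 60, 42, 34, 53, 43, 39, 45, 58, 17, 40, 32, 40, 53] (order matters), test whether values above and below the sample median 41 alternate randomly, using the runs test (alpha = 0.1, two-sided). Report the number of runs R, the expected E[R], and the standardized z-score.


Step 1: Compute median = 41; label A = above, B = below.
Labels in order: BBAAABAABAABBBBA  (n_A = 8, n_B = 8)
Step 2: Count runs R = 8.
Step 3: Under H0 (random ordering), E[R] = 2*n_A*n_B/(n_A+n_B) + 1 = 2*8*8/16 + 1 = 9.0000.
        Var[R] = 2*n_A*n_B*(2*n_A*n_B - n_A - n_B) / ((n_A+n_B)^2 * (n_A+n_B-1)) = 14336/3840 = 3.7333.
        SD[R] = 1.9322.
Step 4: Continuity-corrected z = (R + 0.5 - E[R]) / SD[R] = (8 + 0.5 - 9.0000) / 1.9322 = -0.2588.
Step 5: Two-sided p-value via normal approximation = 2*(1 - Phi(|z|)) = 0.795809.
Step 6: alpha = 0.1. fail to reject H0.

R = 8, z = -0.2588, p = 0.795809, fail to reject H0.


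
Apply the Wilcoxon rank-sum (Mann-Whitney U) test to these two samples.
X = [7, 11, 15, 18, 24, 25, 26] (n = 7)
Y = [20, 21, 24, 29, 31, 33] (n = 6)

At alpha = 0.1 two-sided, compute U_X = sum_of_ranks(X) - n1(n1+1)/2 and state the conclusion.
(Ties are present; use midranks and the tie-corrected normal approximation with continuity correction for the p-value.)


Step 1: Combine and sort all 13 observations; assign midranks.
sorted (value, group): (7,X), (11,X), (15,X), (18,X), (20,Y), (21,Y), (24,X), (24,Y), (25,X), (26,X), (29,Y), (31,Y), (33,Y)
ranks: 7->1, 11->2, 15->3, 18->4, 20->5, 21->6, 24->7.5, 24->7.5, 25->9, 26->10, 29->11, 31->12, 33->13
Step 2: Rank sum for X: R1 = 1 + 2 + 3 + 4 + 7.5 + 9 + 10 = 36.5.
Step 3: U_X = R1 - n1(n1+1)/2 = 36.5 - 7*8/2 = 36.5 - 28 = 8.5.
       U_Y = n1*n2 - U_X = 42 - 8.5 = 33.5.
Step 4: Ties are present, so use the tie-corrected normal approximation (with continuity correction) for the p-value.
Step 5: p-value = 0.086044; compare to alpha = 0.1. reject H0.

U_X = 8.5, p = 0.086044, reject H0 at alpha = 0.1.


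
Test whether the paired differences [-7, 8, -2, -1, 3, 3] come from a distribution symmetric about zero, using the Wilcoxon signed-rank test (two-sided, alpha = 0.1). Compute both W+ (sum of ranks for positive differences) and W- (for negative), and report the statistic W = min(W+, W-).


Step 1: Drop any zero differences (none here) and take |d_i|.
|d| = [7, 8, 2, 1, 3, 3]
Step 2: Midrank |d_i| (ties get averaged ranks).
ranks: |7|->5, |8|->6, |2|->2, |1|->1, |3|->3.5, |3|->3.5
Step 3: Attach original signs; sum ranks with positive sign and with negative sign.
W+ = 6 + 3.5 + 3.5 = 13
W- = 5 + 2 + 1 = 8
(Check: W+ + W- = 21 should equal n(n+1)/2 = 21.)
Step 4: Test statistic W = min(W+, W-) = 8.
Step 5: Ties in |d|, so use the tie-corrected normal approximation.
        E[W] = n(n+1)/4 = 6*7/4 = 10.5.
        Tie groups: |d|=3 (t=2); sum(t^3 - t) = 6.
        Var[W] = n(n+1)(2n+1)/24 - sum(t^3-t)/48 = 546/24 - 6/48 = 22.625.
        z = (W - E[W]) / sqrt(Var[W]) = (8 - 10.5) / 4.7566 = -0.5256.
        Two-sided p = 2*Phi(z) = 0.599174.
Step 6: alpha = 0.1. fail to reject H0.

W+ = 13, W- = 8, W = min = 8, p = 0.599174, fail to reject H0.


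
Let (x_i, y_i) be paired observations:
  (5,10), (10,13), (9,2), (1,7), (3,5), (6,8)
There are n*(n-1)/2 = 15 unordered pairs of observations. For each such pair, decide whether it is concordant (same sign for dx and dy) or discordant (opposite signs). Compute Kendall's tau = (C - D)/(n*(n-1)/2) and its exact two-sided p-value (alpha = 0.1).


Step 1: Enumerate the 15 unordered pairs (i,j) with i<j and classify each by sign(x_j-x_i) * sign(y_j-y_i).
  (1,2):dx=+5,dy=+3->C; (1,3):dx=+4,dy=-8->D; (1,4):dx=-4,dy=-3->C; (1,5):dx=-2,dy=-5->C
  (1,6):dx=+1,dy=-2->D; (2,3):dx=-1,dy=-11->C; (2,4):dx=-9,dy=-6->C; (2,5):dx=-7,dy=-8->C
  (2,6):dx=-4,dy=-5->C; (3,4):dx=-8,dy=+5->D; (3,5):dx=-6,dy=+3->D; (3,6):dx=-3,dy=+6->D
  (4,5):dx=+2,dy=-2->D; (4,6):dx=+5,dy=+1->C; (5,6):dx=+3,dy=+3->C
Step 2: C = 9, D = 6, total pairs = 15.
Step 3: tau = (C - D)/(n(n-1)/2) = (9 - 6)/15 = 0.200000.
Step 4: Exact two-sided p-value (enumerate n! = 720 permutations of y under H0): p = 0.719444.
Step 5: alpha = 0.1. fail to reject H0.

tau_b = 0.2000 (C=9, D=6), p = 0.719444, fail to reject H0.
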